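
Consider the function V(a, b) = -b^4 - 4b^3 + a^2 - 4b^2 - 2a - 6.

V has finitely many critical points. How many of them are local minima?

V separates as a function of a plus a function of b, so ∇V=0 decouples.
∂V/∂a = 2(a - 1) = 0 at a ∈ {1}; ∂V/∂b = -4b(b + 1)(b + 2) = 0 at b ∈ {-2, -1, 0}.
The Hessian is diagonal: diag(V_aa, V_bb). Second derivatives: V_aa(1)=2; V_bb(-2)=-8, V_bb(-1)=4, V_bb(0)=-8.
Local minima occur where both diagonal entries positive: (1, -1). Count: 1.

1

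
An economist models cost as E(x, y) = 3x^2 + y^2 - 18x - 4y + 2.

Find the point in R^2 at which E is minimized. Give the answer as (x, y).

E(x,y) separates as P(x) + Q(y) + 2, so its minimum is min P + min Q + 2.
P'(x) = 6x - 18 vanishes at x ∈ {3}; Q'(y) = 2y - 4 vanishes at y ∈ {2}.
Local minima of P (where P''>0): P(3)=-27. Local minima of Q: Q(2)=-4.
So the global minimum of E is P(3) + Q(2) + 2 = -27 − 4 + 2 = -29, attained at (3, 2).

(3, 2)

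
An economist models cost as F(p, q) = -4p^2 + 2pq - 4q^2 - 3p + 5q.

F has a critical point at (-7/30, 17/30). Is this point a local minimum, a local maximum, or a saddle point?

local maximum

The Hessian of F is constant: H = [[-8, 2], [2, -8]].
det(H) = (-8)·(-8) − 2² = 60.
det(H) > 0 and tr(H) = -16 < 0, so H is negative definite and the point is a local maximum.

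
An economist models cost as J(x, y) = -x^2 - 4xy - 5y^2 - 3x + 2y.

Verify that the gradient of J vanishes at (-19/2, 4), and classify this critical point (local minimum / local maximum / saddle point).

∇J = (-2x - 4y - 3, -4x - 10y + 2); substituting (-19/2, 4) gives ∇J = (0, 0), so (-19/2, 4) is indeed a critical point.
The Hessian of J is constant: H = [[-2, -4], [-4, -10]].
det(H) = (-2)·(-10) − (-4)² = 4.
det(H) > 0 and tr(H) = -12 < 0, so H is negative definite and the point is a local maximum.

local maximum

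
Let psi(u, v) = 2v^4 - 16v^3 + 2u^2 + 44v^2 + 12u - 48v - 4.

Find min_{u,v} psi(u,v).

psi(u,v) separates as P(u) + Q(v) − 4, so its minimum is min P + min Q − 4.
P'(u) = 4u + 12 vanishes at u ∈ {-3}; Q'(v) = 8(v - 3)(v - 2)(v - 1) vanishes at v ∈ {1, 2, 3}.
Local minima of P (where P''>0): P(-3)=-18. Local minima of Q: Q(1)=-18, Q(3)=-18.
So the global minimum of psi is P(-3) + Q(1) − 4 = -18 − 18 − 4 = -40, attained at (-3, 1).

-40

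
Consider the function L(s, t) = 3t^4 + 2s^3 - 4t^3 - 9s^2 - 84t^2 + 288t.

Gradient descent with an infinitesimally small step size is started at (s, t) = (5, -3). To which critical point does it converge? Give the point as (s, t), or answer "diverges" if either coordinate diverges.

L is separable, so gradient descent decouples: s follows -∂L/∂s, t follows -∂L/∂t.
∂L/∂s = 6s(s - 3); at s=5 this is 60, so s decreases.
∂L/∂t = 12(t - 3)(t - 2)(t + 4); at t=-3 this is 360, so t decreases.
s converges to its nearest critical value 3 (a local min of the s-part); t converges to -4. The iterate converges to (3, -4).

(3, -4)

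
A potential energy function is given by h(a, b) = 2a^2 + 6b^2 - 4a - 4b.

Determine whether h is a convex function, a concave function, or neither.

h is quadratic, so its Hessian is the constant matrix H = [[4, 0], [0, 12]].
det(H) = 48, tr(H) = 16.
det(H) > 0 and tr(H) > 0, so H is positive definite everywhere: convex.

convex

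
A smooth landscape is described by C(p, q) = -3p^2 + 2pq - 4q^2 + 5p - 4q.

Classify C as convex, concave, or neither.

concave

C is quadratic, so its Hessian is the constant matrix H = [[-6, 2], [2, -8]].
det(H) = 44, tr(H) = -14.
det(H) > 0 and tr(H) < 0, so H is negative definite everywhere: concave.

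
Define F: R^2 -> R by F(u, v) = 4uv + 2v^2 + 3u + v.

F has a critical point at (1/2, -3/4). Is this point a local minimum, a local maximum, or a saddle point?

saddle point

The Hessian of F is constant: H = [[0, 4], [4, 4]].
det(H) = 0·4 − 4² = -16.
Since det(H) < 0, H is indefinite and the critical point is a saddle point.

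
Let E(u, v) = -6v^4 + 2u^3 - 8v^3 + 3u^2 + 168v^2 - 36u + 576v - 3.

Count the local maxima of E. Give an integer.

2

E separates as a function of u plus a function of v, so ∇E=0 decouples.
∂E/∂u = 6(u - 2)(u + 3) = 0 at u ∈ {-3, 2}; ∂E/∂v = -24(v - 4)(v + 2)(v + 3) = 0 at v ∈ {-3, -2, 4}.
The Hessian is diagonal: diag(E_uu, E_vv). Second derivatives: E_uu(-3)=-30, E_uu(2)=30; E_vv(-3)=-168, E_vv(-2)=144, E_vv(4)=-1008.
Local maxima occur where both diagonal entries negative: (-3, -3), (-3, 4). Count: 2.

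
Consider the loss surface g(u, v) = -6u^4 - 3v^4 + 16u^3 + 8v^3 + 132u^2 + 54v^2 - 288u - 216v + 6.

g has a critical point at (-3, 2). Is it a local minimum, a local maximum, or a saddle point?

saddle point

The mixed partial ∂²g/∂u∂v is 0, so the Hessian at any point is diag(g_uu, g_vv) = diag(24(-3u^2 + 4u + 11), 12(-3v^2 + 4v + 9)).
At (-3, 2): H = diag(-672, 60).
The eigenvalues have opposite signs, so H is indefinite: a saddle point.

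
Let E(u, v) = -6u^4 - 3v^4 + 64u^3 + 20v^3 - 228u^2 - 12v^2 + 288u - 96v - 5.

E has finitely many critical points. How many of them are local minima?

E separates as a function of u plus a function of v, so ∇E=0 decouples.
∂E/∂u = -24(u - 4)(u - 3)(u - 1) = 0 at u ∈ {1, 3, 4}; ∂E/∂v = -12(v - 4)(v - 2)(v + 1) = 0 at v ∈ {-1, 2, 4}.
The Hessian is diagonal: diag(E_uu, E_vv). Second derivatives: E_uu(1)=-144, E_uu(3)=48, E_uu(4)=-72; E_vv(-1)=-180, E_vv(2)=72, E_vv(4)=-120.
Local minima occur where both diagonal entries positive: (3, 2). Count: 1.

1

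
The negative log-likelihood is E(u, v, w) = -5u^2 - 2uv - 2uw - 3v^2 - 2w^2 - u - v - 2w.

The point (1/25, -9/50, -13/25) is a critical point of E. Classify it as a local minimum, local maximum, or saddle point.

The Hessian is constant: H = [[-10, -2, -2], [-2, -6, 0], [-2, 0, -4]].
Leading principal minors: Δ₁ = -10, Δ₂ = 56, Δ₃ = -200.
The minors alternate sign starting negative (−, +, −), so H is negative definite: a local maximum.

local maximum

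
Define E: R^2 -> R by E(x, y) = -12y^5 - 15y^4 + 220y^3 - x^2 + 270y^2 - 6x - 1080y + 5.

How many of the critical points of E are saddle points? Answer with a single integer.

E separates as a function of x plus a function of y, so ∇E=0 decouples.
∂E/∂x = -2(x + 3) = 0 at x ∈ {-3}; ∂E/∂y = -60(y - 3)(y - 1)(y + 2)(y + 3) = 0 at y ∈ {-3, -2, 1, 3}.
The Hessian is diagonal: diag(E_xx, E_yy). Second derivatives: E_xx(-3)=-2; E_yy(-3)=1440, E_yy(-2)=-900, E_yy(1)=1440, E_yy(3)=-3600.
Saddle points occur where the two diagonal entries have opposite signs: (-3, -3), (-3, 1). Count: 2.

2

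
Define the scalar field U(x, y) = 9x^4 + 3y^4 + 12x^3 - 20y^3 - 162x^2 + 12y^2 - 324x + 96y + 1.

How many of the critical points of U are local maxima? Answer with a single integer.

U separates as a function of x plus a function of y, so ∇U=0 decouples.
∂U/∂x = 36(x - 3)(x + 1)(x + 3) = 0 at x ∈ {-3, -1, 3}; ∂U/∂y = 12(y - 4)(y - 2)(y + 1) = 0 at y ∈ {-1, 2, 4}.
The Hessian is diagonal: diag(U_xx, U_yy). Second derivatives: U_xx(-3)=432, U_xx(-1)=-288, U_xx(3)=864; U_yy(-1)=180, U_yy(2)=-72, U_yy(4)=120.
Local maxima occur where both diagonal entries negative: (-1, 2). Count: 1.

1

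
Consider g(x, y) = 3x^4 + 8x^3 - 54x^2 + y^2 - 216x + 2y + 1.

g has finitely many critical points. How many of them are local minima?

g separates as a function of x plus a function of y, so ∇g=0 decouples.
∂g/∂x = 12(x - 3)(x + 2)(x + 3) = 0 at x ∈ {-3, -2, 3}; ∂g/∂y = 2(y + 1) = 0 at y ∈ {-1}.
The Hessian is diagonal: diag(g_xx, g_yy). Second derivatives: g_xx(-3)=72, g_xx(-2)=-60, g_xx(3)=360; g_yy(-1)=2.
Local minima occur where both diagonal entries positive: (-3, -1), (3, -1). Count: 2.

2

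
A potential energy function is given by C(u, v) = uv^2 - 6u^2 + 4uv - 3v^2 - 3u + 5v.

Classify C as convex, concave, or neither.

neither

The term uv^2 is cubic, so the Hessian is not constant.
∂²C/∂v² = 2u - 6, which takes both signs as u varies (negative for sufficiently negative u). A diagonal entry of the Hessian changing sign means the Hessian is neither positive- nor negative-semidefinite on all of R^2.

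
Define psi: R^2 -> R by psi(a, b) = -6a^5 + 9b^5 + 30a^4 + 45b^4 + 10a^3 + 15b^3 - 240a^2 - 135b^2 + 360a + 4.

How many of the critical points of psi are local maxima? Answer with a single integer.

psi separates as a function of a plus a function of b, so ∇psi=0 decouples.
∂psi/∂a = -30(a - 3)(a - 2)(a - 1)(a + 2) = 0 at a ∈ {-2, 1, 2, 3}; ∂psi/∂b = 45b(b - 1)(b + 2)(b + 3) = 0 at b ∈ {-3, -2, 0, 1}.
The Hessian is diagonal: diag(psi_aa, psi_bb). Second derivatives: psi_aa(-2)=1800, psi_aa(1)=-180, psi_aa(2)=120, psi_aa(3)=-300; psi_bb(-3)=-540, psi_bb(-2)=270, psi_bb(0)=-270, psi_bb(1)=540.
Local maxima occur where both diagonal entries negative: (1, -3), (1, 0), (3, -3), (3, 0). Count: 4.

4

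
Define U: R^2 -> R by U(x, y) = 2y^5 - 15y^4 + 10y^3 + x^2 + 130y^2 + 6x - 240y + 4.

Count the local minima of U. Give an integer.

U separates as a function of x plus a function of y, so ∇U=0 decouples.
∂U/∂x = 2(x + 3) = 0 at x ∈ {-3}; ∂U/∂y = 10(y - 4)(y - 3)(y - 1)(y + 2) = 0 at y ∈ {-2, 1, 3, 4}.
The Hessian is diagonal: diag(U_xx, U_yy). Second derivatives: U_xx(-3)=2; U_yy(-2)=-900, U_yy(1)=180, U_yy(3)=-100, U_yy(4)=180.
Local minima occur where both diagonal entries positive: (-3, 1), (-3, 4). Count: 2.

2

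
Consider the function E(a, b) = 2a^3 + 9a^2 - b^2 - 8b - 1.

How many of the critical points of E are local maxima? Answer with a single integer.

1

E separates as a function of a plus a function of b, so ∇E=0 decouples.
∂E/∂a = 6a(a + 3) = 0 at a ∈ {-3, 0}; ∂E/∂b = -2(b + 4) = 0 at b ∈ {-4}.
The Hessian is diagonal: diag(E_aa, E_bb). Second derivatives: E_aa(-3)=-18, E_aa(0)=18; E_bb(-4)=-2.
Local maxima occur where both diagonal entries negative: (-3, -4). Count: 1.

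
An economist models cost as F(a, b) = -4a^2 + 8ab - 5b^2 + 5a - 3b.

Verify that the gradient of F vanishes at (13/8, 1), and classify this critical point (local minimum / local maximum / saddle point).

∇F = (-8a + 8b + 5, 8a - 10b - 3); substituting (13/8, 1) gives ∇F = (0, 0), so (13/8, 1) is indeed a critical point.
The Hessian of F is constant: H = [[-8, 8], [8, -10]].
det(H) = (-8)·(-10) − 8² = 16.
det(H) > 0 and tr(H) = -18 < 0, so H is negative definite and the point is a local maximum.

local maximum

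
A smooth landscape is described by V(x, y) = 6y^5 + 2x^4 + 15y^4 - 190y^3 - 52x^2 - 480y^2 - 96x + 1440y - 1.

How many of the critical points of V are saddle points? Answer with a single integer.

V separates as a function of x plus a function of y, so ∇V=0 decouples.
∂V/∂x = 8(x - 4)(x + 1)(x + 3) = 0 at x ∈ {-3, -1, 4}; ∂V/∂y = 30(y - 4)(y - 1)(y + 3)(y + 4) = 0 at y ∈ {-4, -3, 1, 4}.
The Hessian is diagonal: diag(V_xx, V_yy). Second derivatives: V_xx(-3)=112, V_xx(-1)=-80, V_xx(4)=280; V_yy(-4)=-1200, V_yy(-3)=840, V_yy(1)=-1800, V_yy(4)=5040.
Saddle points occur where the two diagonal entries have opposite signs: (-3, -4), (-3, 1), (-1, -3), (-1, 4), (4, -4), (4, 1). Count: 6.

6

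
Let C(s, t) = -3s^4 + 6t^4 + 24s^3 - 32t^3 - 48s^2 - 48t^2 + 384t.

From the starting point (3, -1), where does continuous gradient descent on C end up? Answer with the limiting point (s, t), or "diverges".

(2, -2)

C is separable, so gradient descent decouples: s follows -∂C/∂s, t follows -∂C/∂t.
∂C/∂s = -12s(s - 4)(s - 2); at s=3 this is 36, so s decreases.
∂C/∂t = 24(t - 4)(t - 2)(t + 2); at t=-1 this is 360, so t decreases.
s converges to its nearest critical value 2 (a local min of the s-part); t converges to -2. The iterate converges to (2, -2).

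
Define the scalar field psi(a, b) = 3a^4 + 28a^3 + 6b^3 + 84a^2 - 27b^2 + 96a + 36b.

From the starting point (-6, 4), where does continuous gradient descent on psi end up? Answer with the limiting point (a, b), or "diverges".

psi is separable, so gradient descent decouples: a follows -∂psi/∂a, b follows -∂psi/∂b.
∂psi/∂a = 12(a + 1)(a + 2)(a + 4); at a=-6 this is -480, so a increases.
∂psi/∂b = 18(b - 2)(b - 1); at b=4 this is 108, so b decreases.
a converges to its nearest critical value -4 (a local min of the a-part); b converges to 2. The iterate converges to (-4, 2).

(-4, 2)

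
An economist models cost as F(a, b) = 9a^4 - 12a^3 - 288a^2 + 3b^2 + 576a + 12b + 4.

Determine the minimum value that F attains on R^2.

F(a,b) separates as P(a) + Q(b) + 4, so its minimum is min P + min Q + 4.
P'(a) = 36(a - 4)(a - 1)(a + 4) vanishes at a ∈ {-4, 1, 4}; Q'(b) = 6b + 12 vanishes at b ∈ {-2}.
Local minima of P (where P''>0): P(-4)=-3840, P(4)=-768. Local minima of Q: Q(-2)=-12.
So the global minimum of F is P(-4) + Q(-2) + 4 = -3840 − 12 + 4 = -3848, attained at (-4, -2).

-3848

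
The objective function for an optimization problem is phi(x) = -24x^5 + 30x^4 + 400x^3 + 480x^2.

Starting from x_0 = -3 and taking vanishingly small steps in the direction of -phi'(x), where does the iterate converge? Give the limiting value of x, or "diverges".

phi'(x) = -120x(x - 4)(x + 1)(x + 2), so phi'(-3) = -5040.
Gradient descent moves in the -phi' direction, i.e. x is increasing.
The nearest critical point in that direction is x = -2, where phi'' = 1440 > 0 (a local minimum). The iterate converges there.

-2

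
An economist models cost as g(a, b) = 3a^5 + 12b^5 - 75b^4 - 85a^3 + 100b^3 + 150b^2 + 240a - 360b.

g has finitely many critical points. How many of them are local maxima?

4

g separates as a function of a plus a function of b, so ∇g=0 decouples.
∂g/∂a = 15(a - 4)(a - 1)(a + 1)(a + 4) = 0 at a ∈ {-4, -1, 1, 4}; ∂g/∂b = 60(b - 3)(b - 2)(b - 1)(b + 1) = 0 at b ∈ {-1, 1, 2, 3}.
The Hessian is diagonal: diag(g_aa, g_bb). Second derivatives: g_aa(-4)=-1800, g_aa(-1)=450, g_aa(1)=-450, g_aa(4)=1800; g_bb(-1)=-1440, g_bb(1)=240, g_bb(2)=-180, g_bb(3)=480.
Local maxima occur where both diagonal entries negative: (-4, -1), (-4, 2), (1, -1), (1, 2). Count: 4.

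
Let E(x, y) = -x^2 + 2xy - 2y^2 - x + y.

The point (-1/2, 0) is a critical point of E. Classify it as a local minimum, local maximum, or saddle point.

The Hessian of E is constant: H = [[-2, 2], [2, -4]].
det(H) = (-2)·(-4) − 2² = 4.
det(H) > 0 and tr(H) = -6 < 0, so H is negative definite and the point is a local maximum.

local maximum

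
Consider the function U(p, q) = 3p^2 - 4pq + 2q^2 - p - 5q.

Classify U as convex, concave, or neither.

convex

U is quadratic, so its Hessian is the constant matrix H = [[6, -4], [-4, 4]].
det(H) = 8, tr(H) = 10.
det(H) > 0 and tr(H) > 0, so H is positive definite everywhere: convex.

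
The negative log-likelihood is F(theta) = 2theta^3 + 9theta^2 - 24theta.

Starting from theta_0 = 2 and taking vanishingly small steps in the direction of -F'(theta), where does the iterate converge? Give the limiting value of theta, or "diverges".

F'(theta) = 6(theta - 1)(theta + 4), so F'(2) = 36.
Gradient descent moves in the -F' direction, i.e. theta is decreasing.
The nearest critical point in that direction is theta = 1, where F'' = 30 > 0 (a local minimum). The iterate converges there.

1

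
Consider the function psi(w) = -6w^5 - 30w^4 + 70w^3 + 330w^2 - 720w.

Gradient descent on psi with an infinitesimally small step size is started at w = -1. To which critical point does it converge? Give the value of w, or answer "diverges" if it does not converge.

psi'(w) = -30(w - 2)(w - 1)(w + 3)(w + 4), so psi'(-1) = -1080.
Gradient descent moves in the -psi' direction, i.e. w is increasing.
The nearest critical point in that direction is w = 1, where psi'' = 600 > 0 (a local minimum). The iterate converges there.

1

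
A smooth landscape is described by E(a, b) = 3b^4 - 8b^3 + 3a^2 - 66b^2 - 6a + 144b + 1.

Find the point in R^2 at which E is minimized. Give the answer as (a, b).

E(a,b) separates as P(a) + Q(b) + 1, so its minimum is min P + min Q + 1.
P'(a) = 6a - 6 vanishes at a ∈ {1}; Q'(b) = 12(b - 4)(b - 1)(b + 3) vanishes at b ∈ {-3, 1, 4}.
Local minima of P (where P''>0): P(1)=-3. Local minima of Q: Q(-3)=-567, Q(4)=-224.
So the global minimum of E is P(1) + Q(-3) + 1 = -3 − 567 + 1 = -569, attained at (1, -3).

(1, -3)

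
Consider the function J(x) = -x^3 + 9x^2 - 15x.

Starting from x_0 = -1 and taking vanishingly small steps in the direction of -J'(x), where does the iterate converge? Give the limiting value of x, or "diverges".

1

J'(x) = -3(x - 5)(x - 1), so J'(-1) = -36.
Gradient descent moves in the -J' direction, i.e. x is increasing.
The nearest critical point in that direction is x = 1, where J'' = 12 > 0 (a local minimum). The iterate converges there.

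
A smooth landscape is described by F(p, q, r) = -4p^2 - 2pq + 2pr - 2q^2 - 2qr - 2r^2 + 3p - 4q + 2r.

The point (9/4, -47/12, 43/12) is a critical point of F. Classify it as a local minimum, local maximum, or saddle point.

local maximum

The Hessian is constant: H = [[-8, -2, 2], [-2, -4, -2], [2, -2, -4]].
Leading principal minors: Δ₁ = -8, Δ₂ = 28, Δ₃ = -48.
The minors alternate sign starting negative (−, +, −), so H is negative definite: a local maximum.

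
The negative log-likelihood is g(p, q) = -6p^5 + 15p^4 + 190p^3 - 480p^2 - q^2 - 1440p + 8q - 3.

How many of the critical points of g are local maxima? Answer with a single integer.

g separates as a function of p plus a function of q, so ∇g=0 decouples.
∂g/∂p = -30(p - 4)(p - 3)(p + 1)(p + 4) = 0 at p ∈ {-4, -1, 3, 4}; ∂g/∂q = -2(q - 4) = 0 at q ∈ {4}.
The Hessian is diagonal: diag(g_pp, g_qq). Second derivatives: g_pp(-4)=5040, g_pp(-1)=-1800, g_pp(3)=840, g_pp(4)=-1200; g_qq(4)=-2.
Local maxima occur where both diagonal entries negative: (-1, 4), (4, 4). Count: 2.

2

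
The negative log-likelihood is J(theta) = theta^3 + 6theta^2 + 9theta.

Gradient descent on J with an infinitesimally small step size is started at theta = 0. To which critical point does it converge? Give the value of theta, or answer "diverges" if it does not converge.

-1

J'(theta) = 3(theta + 1)(theta + 3), so J'(0) = 9.
Gradient descent moves in the -J' direction, i.e. theta is decreasing.
The nearest critical point in that direction is theta = -1, where J'' = 6 > 0 (a local minimum). The iterate converges there.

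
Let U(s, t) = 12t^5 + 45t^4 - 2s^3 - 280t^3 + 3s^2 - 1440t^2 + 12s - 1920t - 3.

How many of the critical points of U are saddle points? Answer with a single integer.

U separates as a function of s plus a function of t, so ∇U=0 decouples.
∂U/∂s = -6(s - 2)(s + 1) = 0 at s ∈ {-1, 2}; ∂U/∂t = 60(t - 4)(t + 1)(t + 2)(t + 4) = 0 at t ∈ {-4, -2, -1, 4}.
The Hessian is diagonal: diag(U_ss, U_tt). Second derivatives: U_ss(-1)=18, U_ss(2)=-18; U_tt(-4)=-2880, U_tt(-2)=720, U_tt(-1)=-900, U_tt(4)=14400.
Saddle points occur where the two diagonal entries have opposite signs: (-1, -4), (-1, -1), (2, -2), (2, 4). Count: 4.

4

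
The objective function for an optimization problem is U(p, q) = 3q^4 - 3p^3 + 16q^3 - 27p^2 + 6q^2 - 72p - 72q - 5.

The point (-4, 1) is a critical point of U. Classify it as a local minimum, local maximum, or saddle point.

local minimum

The mixed partial ∂²U/∂p∂q is 0, so the Hessian at any point is diag(U_pp, U_qq) = diag(-18(p + 3), 12(3q^2 + 8q + 1)).
At (-4, 1): H = diag(18, 144).
Both eigenvalues are positive, so H is positive definite: a local minimum.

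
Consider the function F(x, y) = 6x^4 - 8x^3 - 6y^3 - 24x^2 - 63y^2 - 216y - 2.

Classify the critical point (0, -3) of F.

The mixed partial ∂²F/∂x∂y is 0, so the Hessian at any point is diag(F_xx, F_yy) = diag(24(3x^2 - 2x - 2), -18(2y + 7)).
At (0, -3): H = diag(-48, -18).
Both eigenvalues are negative, so H is negative definite: a local maximum.

local maximum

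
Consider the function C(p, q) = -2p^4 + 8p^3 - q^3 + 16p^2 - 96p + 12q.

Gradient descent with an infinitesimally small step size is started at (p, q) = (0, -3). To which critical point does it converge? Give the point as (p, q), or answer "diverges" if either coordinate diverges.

(2, -2)

C is separable, so gradient descent decouples: p follows -∂C/∂p, q follows -∂C/∂q.
∂C/∂p = -8(p - 3)(p - 2)(p + 2); at p=0 this is -96, so p increases.
∂C/∂q = -3(q - 2)(q + 2); at q=-3 this is -15, so q increases.
p converges to its nearest critical value 2 (a local min of the p-part); q converges to -2. The iterate converges to (2, -2).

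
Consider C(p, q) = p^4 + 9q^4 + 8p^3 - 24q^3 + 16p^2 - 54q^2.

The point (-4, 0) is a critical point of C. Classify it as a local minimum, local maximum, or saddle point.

saddle point

The mixed partial ∂²C/∂p∂q is 0, so the Hessian at any point is diag(C_pp, C_qq) = diag(4(3p^2 + 12p + 8), 36(3q^2 - 4q - 3)).
At (-4, 0): H = diag(32, -108).
The eigenvalues have opposite signs, so H is indefinite: a saddle point.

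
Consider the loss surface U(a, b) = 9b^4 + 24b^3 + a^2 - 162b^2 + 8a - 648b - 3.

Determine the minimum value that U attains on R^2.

U(a,b) separates as P(a) + Q(b) − 3, so its minimum is min P + min Q − 3.
P'(a) = 2a + 8 vanishes at a ∈ {-4}; Q'(b) = 36(b - 3)(b + 2)(b + 3) vanishes at b ∈ {-3, -2, 3}.
Local minima of P (where P''>0): P(-4)=-16. Local minima of Q: Q(-3)=567, Q(3)=-2025.
So the global minimum of U is P(-4) + Q(3) − 3 = -16 − 2025 − 3 = -2044, attained at (-4, 3).

-2044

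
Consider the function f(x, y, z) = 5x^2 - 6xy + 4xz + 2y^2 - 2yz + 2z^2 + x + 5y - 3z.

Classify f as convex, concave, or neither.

f is quadratic, so its Hessian is the constant matrix H = [[10, -6, 4], [-6, 4, -2], [4, -2, 4]].
Leading principal minors: 10, 4, 8.
All positive ⇒ H ≻ 0 ⇒ convex.

convex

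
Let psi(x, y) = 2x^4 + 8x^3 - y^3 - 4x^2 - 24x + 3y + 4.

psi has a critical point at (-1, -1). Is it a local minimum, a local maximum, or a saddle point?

The mixed partial ∂²psi/∂x∂y is 0, so the Hessian at any point is diag(psi_xx, psi_yy) = diag(8(3x^2 + 6x - 1), -6y).
At (-1, -1): H = diag(-32, 6).
The eigenvalues have opposite signs, so H is indefinite: a saddle point.

saddle point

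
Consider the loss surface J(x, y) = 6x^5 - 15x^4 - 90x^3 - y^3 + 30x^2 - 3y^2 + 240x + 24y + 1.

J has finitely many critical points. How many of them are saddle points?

J separates as a function of x plus a function of y, so ∇J=0 decouples.
∂J/∂x = 30(x - 4)(x - 1)(x + 1)(x + 2) = 0 at x ∈ {-2, -1, 1, 4}; ∂J/∂y = -3(y - 2)(y + 4) = 0 at y ∈ {-4, 2}.
The Hessian is diagonal: diag(J_xx, J_yy). Second derivatives: J_xx(-2)=-540, J_xx(-1)=300, J_xx(1)=-540, J_xx(4)=2700; J_yy(-4)=18, J_yy(2)=-18.
Saddle points occur where the two diagonal entries have opposite signs: (-2, -4), (-1, 2), (1, -4), (4, 2). Count: 4.

4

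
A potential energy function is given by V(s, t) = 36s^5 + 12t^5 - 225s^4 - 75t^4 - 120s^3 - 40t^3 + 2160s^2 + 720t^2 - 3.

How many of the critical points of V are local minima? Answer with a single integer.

4

V separates as a function of s plus a function of t, so ∇V=0 decouples.
∂V/∂s = 180s(s - 4)(s - 3)(s + 2) = 0 at s ∈ {-2, 0, 3, 4}; ∂V/∂t = 60t(t - 4)(t - 3)(t + 2) = 0 at t ∈ {-2, 0, 3, 4}.
The Hessian is diagonal: diag(V_ss, V_tt). Second derivatives: V_ss(-2)=-10800, V_ss(0)=4320, V_ss(3)=-2700, V_ss(4)=4320; V_tt(-2)=-3600, V_tt(0)=1440, V_tt(3)=-900, V_tt(4)=1440.
Local minima occur where both diagonal entries positive: (0, 0), (0, 4), (4, 0), (4, 4). Count: 4.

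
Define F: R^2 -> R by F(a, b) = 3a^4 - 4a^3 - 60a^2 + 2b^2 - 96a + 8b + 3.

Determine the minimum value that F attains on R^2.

F(a,b) separates as P(a) + Q(b) + 3, so its minimum is min P + min Q + 3.
P'(a) = 12(a - 4)(a + 1)(a + 2) vanishes at a ∈ {-2, -1, 4}; Q'(b) = 4b + 8 vanishes at b ∈ {-2}.
Local minima of P (where P''>0): P(-2)=32, P(4)=-832. Local minima of Q: Q(-2)=-8.
So the global minimum of F is P(4) + Q(-2) + 3 = -832 − 8 + 3 = -837, attained at (4, -2).

-837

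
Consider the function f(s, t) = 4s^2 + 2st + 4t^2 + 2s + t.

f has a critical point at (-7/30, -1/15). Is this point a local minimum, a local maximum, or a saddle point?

local minimum

The Hessian of f is constant: H = [[8, 2], [2, 8]].
det(H) = 8·8 − 2² = 60.
det(H) > 0 and tr(H) = 16 > 0, so H is positive definite and the point is a local minimum.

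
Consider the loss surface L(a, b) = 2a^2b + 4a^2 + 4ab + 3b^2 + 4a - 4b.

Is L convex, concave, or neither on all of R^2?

The term 2a^2b is cubic, so the Hessian is not constant.
∂²L/∂a² = 4b + 8, which takes both signs as b varies (negative for sufficiently negative b). A diagonal entry of the Hessian changing sign means the Hessian is neither positive- nor negative-semidefinite on all of R^2.

neither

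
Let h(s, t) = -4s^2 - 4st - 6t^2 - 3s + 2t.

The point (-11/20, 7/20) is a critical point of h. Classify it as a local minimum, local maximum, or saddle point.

local maximum

The Hessian of h is constant: H = [[-8, -4], [-4, -12]].
det(H) = (-8)·(-12) − (-4)² = 80.
det(H) > 0 and tr(H) = -20 < 0, so H is negative definite and the point is a local maximum.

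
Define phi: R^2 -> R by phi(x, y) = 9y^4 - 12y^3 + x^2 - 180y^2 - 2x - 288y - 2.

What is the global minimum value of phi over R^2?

phi(x,y) separates as P(x) + Q(y) − 2, so its minimum is min P + min Q − 2.
P'(x) = 2x - 2 vanishes at x ∈ {1}; Q'(y) = 36(y - 4)(y + 1)(y + 2) vanishes at y ∈ {-2, -1, 4}.
Local minima of P (where P''>0): P(1)=-1. Local minima of Q: Q(-2)=96, Q(4)=-2496.
So the global minimum of phi is P(1) + Q(4) − 2 = -1 − 2496 − 2 = -2499, attained at (1, 4).

-2499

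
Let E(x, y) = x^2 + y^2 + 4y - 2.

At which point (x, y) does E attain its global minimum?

(0, -2)

E(x,y) separates as P(x) + Q(y) − 2, so its minimum is min P + min Q − 2.
P'(x) = 2x vanishes at x ∈ {0}; Q'(y) = 2y + 4 vanishes at y ∈ {-2}.
Local minima of P (where P''>0): P(0)=0. Local minima of Q: Q(-2)=-4.
So the global minimum of E is P(0) + Q(-2) − 2 = 0 − 4 − 2 = -6, attained at (0, -2).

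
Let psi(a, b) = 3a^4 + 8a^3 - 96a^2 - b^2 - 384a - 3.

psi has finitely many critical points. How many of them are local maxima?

1

psi separates as a function of a plus a function of b, so ∇psi=0 decouples.
∂psi/∂a = 12(a - 4)(a + 2)(a + 4) = 0 at a ∈ {-4, -2, 4}; ∂psi/∂b = -2b = 0 at b ∈ {0}.
The Hessian is diagonal: diag(psi_aa, psi_bb). Second derivatives: psi_aa(-4)=192, psi_aa(-2)=-144, psi_aa(4)=576; psi_bb(0)=-2.
Local maxima occur where both diagonal entries negative: (-2, 0). Count: 1.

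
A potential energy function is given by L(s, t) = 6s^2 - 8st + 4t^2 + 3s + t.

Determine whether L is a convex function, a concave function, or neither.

L is quadratic, so its Hessian is the constant matrix H = [[12, -8], [-8, 8]].
det(H) = 32, tr(H) = 20.
det(H) > 0 and tr(H) > 0, so H is positive definite everywhere: convex.

convex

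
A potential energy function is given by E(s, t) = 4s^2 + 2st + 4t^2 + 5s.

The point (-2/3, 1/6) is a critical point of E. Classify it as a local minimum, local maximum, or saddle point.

The Hessian of E is constant: H = [[8, 2], [2, 8]].
det(H) = 8·8 − 2² = 60.
det(H) > 0 and tr(H) = 16 > 0, so H is positive definite and the point is a local minimum.

local minimum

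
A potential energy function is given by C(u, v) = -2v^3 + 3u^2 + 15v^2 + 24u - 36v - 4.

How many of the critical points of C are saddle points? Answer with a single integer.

C separates as a function of u plus a function of v, so ∇C=0 decouples.
∂C/∂u = 6(u + 4) = 0 at u ∈ {-4}; ∂C/∂v = -6(v - 3)(v - 2) = 0 at v ∈ {2, 3}.
The Hessian is diagonal: diag(C_uu, C_vv). Second derivatives: C_uu(-4)=6; C_vv(2)=6, C_vv(3)=-6.
Saddle points occur where the two diagonal entries have opposite signs: (-4, 3). Count: 1.

1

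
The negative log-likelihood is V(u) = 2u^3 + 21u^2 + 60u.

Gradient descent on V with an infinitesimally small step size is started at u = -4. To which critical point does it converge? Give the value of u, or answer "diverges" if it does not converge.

-2

V'(u) = 6(u + 2)(u + 5), so V'(-4) = -12.
Gradient descent moves in the -V' direction, i.e. u is increasing.
The nearest critical point in that direction is u = -2, where V'' = 18 > 0 (a local minimum). The iterate converges there.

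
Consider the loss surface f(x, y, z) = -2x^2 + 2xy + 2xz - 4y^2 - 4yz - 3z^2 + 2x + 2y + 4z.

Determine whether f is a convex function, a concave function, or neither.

concave

f is quadratic, so its Hessian is the constant matrix H = [[-4, 2, 2], [2, -8, -4], [2, -4, -6]].
Leading principal minors: -4, 28, -104.
Signs alternate −, +, − ⇒ H ≺ 0 ⇒ concave.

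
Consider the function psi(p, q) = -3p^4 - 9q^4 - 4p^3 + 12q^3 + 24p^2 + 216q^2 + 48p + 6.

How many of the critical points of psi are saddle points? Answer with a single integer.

psi separates as a function of p plus a function of q, so ∇psi=0 decouples.
∂psi/∂p = -12(p - 2)(p + 1)(p + 2) = 0 at p ∈ {-2, -1, 2}; ∂psi/∂q = -36q(q - 4)(q + 3) = 0 at q ∈ {-3, 0, 4}.
The Hessian is diagonal: diag(psi_pp, psi_qq). Second derivatives: psi_pp(-2)=-48, psi_pp(-1)=36, psi_pp(2)=-144; psi_qq(-3)=-756, psi_qq(0)=432, psi_qq(4)=-1008.
Saddle points occur where the two diagonal entries have opposite signs: (-2, 0), (-1, -3), (-1, 4), (2, 0). Count: 4.

4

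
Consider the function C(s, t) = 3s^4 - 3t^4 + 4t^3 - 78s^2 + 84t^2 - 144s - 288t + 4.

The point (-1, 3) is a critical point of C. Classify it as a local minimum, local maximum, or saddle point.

local maximum

The mixed partial ∂²C/∂s∂t is 0, so the Hessian at any point is diag(C_ss, C_tt) = diag(12(3s^2 - 13), 12(-3t^2 + 2t + 14)).
At (-1, 3): H = diag(-120, -84).
Both eigenvalues are negative, so H is negative definite: a local maximum.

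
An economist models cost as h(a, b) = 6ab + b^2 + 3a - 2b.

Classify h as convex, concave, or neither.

neither

h is quadratic, so its Hessian is the constant matrix H = [[0, 6], [6, 2]].
det(H) = -36, tr(H) = 2.
det(H) < 0, so H is indefinite: neither convex nor concave.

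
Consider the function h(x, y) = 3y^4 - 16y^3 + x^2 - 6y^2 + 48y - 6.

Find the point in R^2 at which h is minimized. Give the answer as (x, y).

(0, 4)

h(x,y) separates as P(x) + Q(y) − 6, so its minimum is min P + min Q − 6.
P'(x) = 2x vanishes at x ∈ {0}; Q'(y) = 12(y - 4)(y - 1)(y + 1) vanishes at y ∈ {-1, 1, 4}.
Local minima of P (where P''>0): P(0)=0. Local minima of Q: Q(-1)=-35, Q(4)=-160.
So the global minimum of h is P(0) + Q(4) − 6 = 0 − 160 − 6 = -166, attained at (0, 4).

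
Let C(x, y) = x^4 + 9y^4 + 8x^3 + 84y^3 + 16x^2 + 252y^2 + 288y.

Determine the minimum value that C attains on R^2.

C(x,y) separates as P(x) + Q(y), so its minimum is min P + min Q.
P'(x) = 4x(x + 2)(x + 4) vanishes at x ∈ {-4, -2, 0}; Q'(y) = 36(y + 1)(y + 2)(y + 4) vanishes at y ∈ {-4, -2, -1}.
Local minima of P (where P''>0): P(-4)=0, P(0)=0. Local minima of Q: Q(-4)=-192, Q(-1)=-111.
So the global minimum of C is P(-4) + Q(-4) = 0 − 192 = -192, attained at (-4, -4).

-192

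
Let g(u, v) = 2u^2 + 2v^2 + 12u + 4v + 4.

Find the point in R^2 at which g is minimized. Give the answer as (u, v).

g(u,v) separates as P(u) + Q(v) + 4, so its minimum is min P + min Q + 4.
P'(u) = 4u + 12 vanishes at u ∈ {-3}; Q'(v) = 4v + 4 vanishes at v ∈ {-1}.
Local minima of P (where P''>0): P(-3)=-18. Local minima of Q: Q(-1)=-2.
So the global minimum of g is P(-3) + Q(-1) + 4 = -18 − 2 + 4 = -16, attained at (-3, -1).

(-3, -1)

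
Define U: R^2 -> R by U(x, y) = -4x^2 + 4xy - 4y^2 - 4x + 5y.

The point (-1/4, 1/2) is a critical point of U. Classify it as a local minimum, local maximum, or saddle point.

local maximum

The Hessian of U is constant: H = [[-8, 4], [4, -8]].
det(H) = (-8)·(-8) − 4² = 48.
det(H) > 0 and tr(H) = -16 < 0, so H is negative definite and the point is a local maximum.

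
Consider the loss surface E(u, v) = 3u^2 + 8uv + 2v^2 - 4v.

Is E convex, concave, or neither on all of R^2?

E is quadratic, so its Hessian is the constant matrix H = [[6, 8], [8, 4]].
det(H) = -40, tr(H) = 10.
det(H) < 0, so H is indefinite: neither convex nor concave.

neither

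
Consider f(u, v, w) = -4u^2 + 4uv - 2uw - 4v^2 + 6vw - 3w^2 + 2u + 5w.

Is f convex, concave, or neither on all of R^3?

f is quadratic, so its Hessian is the constant matrix H = [[-8, 4, -2], [4, -8, 6], [-2, 6, -6]].
Leading principal minors: -8, 48, -64.
Signs alternate −, +, − ⇒ H ≺ 0 ⇒ concave.

concave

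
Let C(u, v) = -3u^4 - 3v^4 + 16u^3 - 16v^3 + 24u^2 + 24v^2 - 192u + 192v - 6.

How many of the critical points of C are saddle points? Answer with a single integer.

C separates as a function of u plus a function of v, so ∇C=0 decouples.
∂C/∂u = -12(u - 4)(u - 2)(u + 2) = 0 at u ∈ {-2, 2, 4}; ∂C/∂v = -12(v - 2)(v + 2)(v + 4) = 0 at v ∈ {-4, -2, 2}.
The Hessian is diagonal: diag(C_uu, C_vv). Second derivatives: C_uu(-2)=-288, C_uu(2)=96, C_uu(4)=-144; C_vv(-4)=-144, C_vv(-2)=96, C_vv(2)=-288.
Saddle points occur where the two diagonal entries have opposite signs: (-2, -2), (2, -4), (2, 2), (4, -2). Count: 4.

4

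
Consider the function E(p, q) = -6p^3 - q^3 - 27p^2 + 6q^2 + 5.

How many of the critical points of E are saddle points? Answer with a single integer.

E separates as a function of p plus a function of q, so ∇E=0 decouples.
∂E/∂p = -18p(p + 3) = 0 at p ∈ {-3, 0}; ∂E/∂q = -3q(q - 4) = 0 at q ∈ {0, 4}.
The Hessian is diagonal: diag(E_pp, E_qq). Second derivatives: E_pp(-3)=54, E_pp(0)=-54; E_qq(0)=12, E_qq(4)=-12.
Saddle points occur where the two diagonal entries have opposite signs: (-3, 4), (0, 0). Count: 2.

2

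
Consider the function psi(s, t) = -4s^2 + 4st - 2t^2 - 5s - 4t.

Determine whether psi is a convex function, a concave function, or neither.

concave

psi is quadratic, so its Hessian is the constant matrix H = [[-8, 4], [4, -4]].
det(H) = 16, tr(H) = -12.
det(H) > 0 and tr(H) < 0, so H is negative definite everywhere: concave.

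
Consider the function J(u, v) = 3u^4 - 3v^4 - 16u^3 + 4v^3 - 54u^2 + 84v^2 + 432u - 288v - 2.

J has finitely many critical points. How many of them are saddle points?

5

J separates as a function of u plus a function of v, so ∇J=0 decouples.
∂J/∂u = 12(u - 4)(u - 3)(u + 3) = 0 at u ∈ {-3, 3, 4}; ∂J/∂v = -12(v - 3)(v - 2)(v + 4) = 0 at v ∈ {-4, 2, 3}.
The Hessian is diagonal: diag(J_uu, J_vv). Second derivatives: J_uu(-3)=504, J_uu(3)=-72, J_uu(4)=84; J_vv(-4)=-504, J_vv(2)=72, J_vv(3)=-84.
Saddle points occur where the two diagonal entries have opposite signs: (-3, -4), (-3, 3), (3, 2), (4, -4), (4, 3). Count: 5.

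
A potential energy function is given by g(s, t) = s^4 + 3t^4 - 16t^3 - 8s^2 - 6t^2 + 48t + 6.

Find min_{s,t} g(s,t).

-170

g(s,t) separates as P(s) + Q(t) + 6, so its minimum is min P + min Q + 6.
P'(s) = 4s(s - 2)(s + 2) vanishes at s ∈ {-2, 0, 2}; Q'(t) = 12(t - 4)(t - 1)(t + 1) vanishes at t ∈ {-1, 1, 4}.
Local minima of P (where P''>0): P(-2)=-16, P(2)=-16. Local minima of Q: Q(-1)=-35, Q(4)=-160.
So the global minimum of g is P(-2) + Q(4) + 6 = -16 − 160 + 6 = -170, attained at (-2, 4).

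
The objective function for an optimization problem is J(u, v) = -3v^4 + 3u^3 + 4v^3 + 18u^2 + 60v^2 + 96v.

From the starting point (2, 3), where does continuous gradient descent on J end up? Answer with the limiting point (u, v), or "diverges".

(0, -1)

J is separable, so gradient descent decouples: u follows -∂J/∂u, v follows -∂J/∂v.
∂J/∂u = 9u(u + 4); at u=2 this is 108, so u decreases.
∂J/∂v = -12(v - 4)(v + 1)(v + 2); at v=3 this is 240, so v decreases.
u converges to its nearest critical value 0 (a local min of the u-part); v converges to -1. The iterate converges to (0, -1).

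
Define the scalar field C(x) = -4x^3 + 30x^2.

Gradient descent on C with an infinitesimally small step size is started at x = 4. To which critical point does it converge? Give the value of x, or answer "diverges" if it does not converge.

0

C'(x) = -12x(x - 5), so C'(4) = 48.
Gradient descent moves in the -C' direction, i.e. x is decreasing.
The nearest critical point in that direction is x = 0, where C'' = 60 > 0 (a local minimum). The iterate converges there.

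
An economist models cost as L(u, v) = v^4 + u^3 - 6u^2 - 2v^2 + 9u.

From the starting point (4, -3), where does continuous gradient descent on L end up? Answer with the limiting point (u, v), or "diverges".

L is separable, so gradient descent decouples: u follows -∂L/∂u, v follows -∂L/∂v.
∂L/∂u = 3(u - 3)(u - 1); at u=4 this is 9, so u decreases.
∂L/∂v = 4v(v - 1)(v + 1); at v=-3 this is -96, so v increases.
u converges to its nearest critical value 3 (a local min of the u-part); v converges to -1. The iterate converges to (3, -1).

(3, -1)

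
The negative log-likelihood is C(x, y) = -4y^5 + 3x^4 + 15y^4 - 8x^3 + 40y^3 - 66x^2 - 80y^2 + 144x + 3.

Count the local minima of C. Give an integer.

C separates as a function of x plus a function of y, so ∇C=0 decouples.
∂C/∂x = 12(x - 4)(x - 1)(x + 3) = 0 at x ∈ {-3, 1, 4}; ∂C/∂y = -20y(y - 4)(y - 1)(y + 2) = 0 at y ∈ {-2, 0, 1, 4}.
The Hessian is diagonal: diag(C_xx, C_yy). Second derivatives: C_xx(-3)=336, C_xx(1)=-144, C_xx(4)=252; C_yy(-2)=720, C_yy(0)=-160, C_yy(1)=180, C_yy(4)=-1440.
Local minima occur where both diagonal entries positive: (-3, -2), (-3, 1), (4, -2), (4, 1). Count: 4.

4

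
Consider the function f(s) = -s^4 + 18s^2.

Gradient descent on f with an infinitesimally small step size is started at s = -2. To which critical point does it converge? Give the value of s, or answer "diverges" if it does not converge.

f'(s) = -4s(s - 3)(s + 3), so f'(-2) = -40.
Gradient descent moves in the -f' direction, i.e. s is increasing.
The nearest critical point in that direction is s = 0, where f'' = 36 > 0 (a local minimum). The iterate converges there.

0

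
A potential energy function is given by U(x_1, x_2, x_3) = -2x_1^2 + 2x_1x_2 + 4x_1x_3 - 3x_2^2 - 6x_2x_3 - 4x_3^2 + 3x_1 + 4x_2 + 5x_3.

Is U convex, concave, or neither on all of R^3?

U is quadratic, so its Hessian is the constant matrix H = [[-4, 2, 4], [2, -6, -6], [4, -6, -8]].
Leading principal minors: -4, 20, -16.
Signs alternate −, +, − ⇒ H ≺ 0 ⇒ concave.

concave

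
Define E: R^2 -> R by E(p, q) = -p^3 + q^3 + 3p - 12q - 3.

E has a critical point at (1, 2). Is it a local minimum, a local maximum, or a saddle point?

The mixed partial ∂²E/∂p∂q is 0, so the Hessian at any point is diag(E_pp, E_qq) = diag(-6p, 6q).
At (1, 2): H = diag(-6, 12).
The eigenvalues have opposite signs, so H is indefinite: a saddle point.

saddle point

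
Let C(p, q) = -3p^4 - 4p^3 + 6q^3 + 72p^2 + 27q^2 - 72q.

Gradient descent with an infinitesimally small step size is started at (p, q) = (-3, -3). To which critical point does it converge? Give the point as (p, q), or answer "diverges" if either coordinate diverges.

(0, 1)

C is separable, so gradient descent decouples: p follows -∂C/∂p, q follows -∂C/∂q.
∂C/∂p = -12p(p - 3)(p + 4); at p=-3 this is -216, so p increases.
∂C/∂q = 18(q - 1)(q + 4); at q=-3 this is -72, so q increases.
p converges to its nearest critical value 0 (a local min of the p-part); q converges to 1. The iterate converges to (0, 1).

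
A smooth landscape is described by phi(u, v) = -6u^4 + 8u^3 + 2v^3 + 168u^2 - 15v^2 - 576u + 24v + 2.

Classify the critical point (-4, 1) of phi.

local maximum

The mixed partial ∂²phi/∂u∂v is 0, so the Hessian at any point is diag(phi_uu, phi_vv) = diag(24(-3u^2 + 2u + 14), 6(2v - 5)).
At (-4, 1): H = diag(-1008, -18).
Both eigenvalues are negative, so H is negative definite: a local maximum.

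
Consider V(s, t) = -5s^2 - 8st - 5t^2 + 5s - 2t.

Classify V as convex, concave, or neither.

V is quadratic, so its Hessian is the constant matrix H = [[-10, -8], [-8, -10]].
det(H) = 36, tr(H) = -20.
det(H) > 0 and tr(H) < 0, so H is negative definite everywhere: concave.

concave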